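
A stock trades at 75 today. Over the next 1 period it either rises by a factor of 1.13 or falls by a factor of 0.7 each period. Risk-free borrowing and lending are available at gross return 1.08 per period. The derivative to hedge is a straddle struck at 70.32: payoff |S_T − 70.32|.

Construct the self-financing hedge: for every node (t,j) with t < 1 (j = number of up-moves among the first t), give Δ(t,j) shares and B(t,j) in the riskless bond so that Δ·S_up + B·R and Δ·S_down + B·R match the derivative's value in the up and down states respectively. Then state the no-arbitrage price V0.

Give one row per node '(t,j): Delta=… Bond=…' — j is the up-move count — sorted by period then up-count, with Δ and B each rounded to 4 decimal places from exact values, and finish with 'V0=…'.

Risk-neutral probability p* = (R−d)/(u−d) = (1.08−0.7)/(1.13−0.7) = 0.8837.
At expiry t=1: V(1,0)=17.8200, V(1,1)=14.4300
  t=0,j=0: stock 75.0000 → up 84.7500 (V=14.4300), down 52.5000 (V=17.8200). Price 13.7261; hedge Δ=-0.1051, bond B=21.6098.
Self-financing check: at every node Δ·S+B equals the discounted successor values.

(0,0): Delta=-0.1051 Bond=21.6098
V0=13.7261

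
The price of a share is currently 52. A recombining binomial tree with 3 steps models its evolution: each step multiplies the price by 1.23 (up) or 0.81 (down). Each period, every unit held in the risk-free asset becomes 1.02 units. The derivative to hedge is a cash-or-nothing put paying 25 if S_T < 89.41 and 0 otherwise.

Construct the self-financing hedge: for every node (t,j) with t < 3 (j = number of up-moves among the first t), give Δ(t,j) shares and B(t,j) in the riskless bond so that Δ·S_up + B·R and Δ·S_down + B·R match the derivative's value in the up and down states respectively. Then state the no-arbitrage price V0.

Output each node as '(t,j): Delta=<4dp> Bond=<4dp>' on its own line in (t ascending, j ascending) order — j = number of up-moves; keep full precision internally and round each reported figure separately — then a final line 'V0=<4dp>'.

(0,0): Delta=-0.2751 Bond=34.9164
(1,0): Delta=0.0000 Bond=24.0292
(1,1): Delta=-0.4562 Bond=47.2003
(2,0): Delta=0.0000 Bond=24.5098
(2,1): Delta=0.0000 Bond=24.5098
(2,2): Delta=-0.7566 Bond=71.7787
V0=20.6133

No-arbitrage ⇒ martingale measure with p* = (R−d)/(u−d) = 0.5000.
Terminal payoffs: V(3,0)=25.0000, V(3,1)=25.0000, V(3,2)=25.0000, V(3,3)=0.0000
  t=2,j=0: stock 34.1172 → up 41.9642 (V=25.0000), down 27.6349 (V=25.0000). Price 24.5098; hedge Δ=0.0000, bond B=24.5098.
  t=2,j=1: stock 51.8076 → up 63.7233 (V=25.0000), down 41.9642 (V=25.0000). Price 24.5098; hedge Δ=0.0000, bond B=24.5098.
  t=2,j=2: stock 78.6708 → up 96.7651 (V=0.0000), down 63.7233 (V=25.0000). Price 12.2549; hedge Δ=-0.7566, bond B=71.7787.
  t=1,j=0: stock 42.1200 → up 51.8076 (V=24.5098), down 34.1172 (V=24.5098). Price 24.0292; hedge Δ=0.0000, bond B=24.0292.
  t=1,j=1: stock 63.9600 → up 78.6708 (V=12.2549), down 51.8076 (V=24.5098). Price 18.0219; hedge Δ=-0.4562, bond B=47.2003.
  t=0,j=0: stock 52.0000 → up 63.9600 (V=18.0219), down 42.1200 (V=24.0292). Price 20.6133; hedge Δ=-0.2751, bond B=34.9164.
Check: Δ(0,0)·S0 + B(0,0) = 20.6133 = V0.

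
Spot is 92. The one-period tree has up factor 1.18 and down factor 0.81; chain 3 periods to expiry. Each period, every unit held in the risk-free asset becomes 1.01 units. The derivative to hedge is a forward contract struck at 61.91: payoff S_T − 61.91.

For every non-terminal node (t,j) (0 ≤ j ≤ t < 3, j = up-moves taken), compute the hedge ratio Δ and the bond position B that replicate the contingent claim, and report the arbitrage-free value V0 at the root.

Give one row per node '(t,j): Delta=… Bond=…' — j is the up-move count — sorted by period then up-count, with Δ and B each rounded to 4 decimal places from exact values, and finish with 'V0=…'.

(0,0): Delta=1.0000 Bond=-60.0892
(1,0): Delta=1.0000 Bond=-60.6901
(1,1): Delta=1.0000 Bond=-60.6901
(2,0): Delta=1.0000 Bond=-61.2970
(2,1): Delta=1.0000 Bond=-61.2970
(2,2): Delta=1.0000 Bond=-61.2970
V0=31.9108

No-arbitrage ⇒ martingale measure with p* = (R−d)/(u−d) = 0.5405.
Payoff layer (t=3): V(3,0)=-13.0174, V(3,1)=9.3162, V(3,2)=41.8516, V(3,3)=89.2489
  t=2,j=0: stock 60.3612 → up 71.2262 (V=9.3162), down 48.8926 (V=-13.0174). Price -0.9358; hedge Δ=1.0000, bond B=-61.2970.
  t=2,j=1: stock 87.9336 → up 103.7616 (V=41.8516), down 71.2262 (V=9.3162). Price 26.6366; hedge Δ=1.0000, bond B=-61.2970.
  t=2,j=2: stock 128.1008 → up 151.1589 (V=89.2489), down 103.7616 (V=41.8516). Price 66.8038; hedge Δ=1.0000, bond B=-61.2970.
  t=1,j=0: stock 74.5200 → up 87.9336 (V=26.6366), down 60.3612 (V=-0.9358). Price 13.8299; hedge Δ=1.0000, bond B=-60.6901.
  t=1,j=1: stock 108.5600 → up 128.1008 (V=66.8038), down 87.9336 (V=26.6366). Price 47.8699; hedge Δ=1.0000, bond B=-60.6901.
  t=0,j=0: stock 92.0000 → up 108.5600 (V=47.8699), down 74.5200 (V=13.8299). Price 31.9108; hedge Δ=1.0000, bond B=-60.0892.
Self-financing check: at every node Δ·S+B equals the discounted successor values.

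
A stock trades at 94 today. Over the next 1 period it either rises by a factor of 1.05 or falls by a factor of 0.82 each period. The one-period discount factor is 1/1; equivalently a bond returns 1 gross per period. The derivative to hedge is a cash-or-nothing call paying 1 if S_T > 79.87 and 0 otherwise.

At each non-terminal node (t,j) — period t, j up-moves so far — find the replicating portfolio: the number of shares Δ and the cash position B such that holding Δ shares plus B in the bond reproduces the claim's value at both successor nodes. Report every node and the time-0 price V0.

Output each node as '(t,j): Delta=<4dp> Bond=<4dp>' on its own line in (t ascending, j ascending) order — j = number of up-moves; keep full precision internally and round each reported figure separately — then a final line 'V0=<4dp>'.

(0,0): Delta=0.0463 Bond=-3.5652
V0=0.7826

Since d<R<u, set p* = (R−d)/(u−d) = 0.7826; price each node as the discounted p*-expectation of its children.
Terminal payoffs: V(1,0)=0.0000, V(1,1)=1.0000
(0,0): S=94.0000. Δ = (V_up−V_dn)/(S_up−S_dn) = (1.0000−0.0000)/(98.7000−77.0800) = 0.0463. V = [p*·1.0000 + (1−p*)·0.0000]/1 = 0.7826. B = V − Δ·S = -3.5652.
Each (Δ,B) replicates both successor values, so the strategy is self-financing and V0 is arbitrage-free.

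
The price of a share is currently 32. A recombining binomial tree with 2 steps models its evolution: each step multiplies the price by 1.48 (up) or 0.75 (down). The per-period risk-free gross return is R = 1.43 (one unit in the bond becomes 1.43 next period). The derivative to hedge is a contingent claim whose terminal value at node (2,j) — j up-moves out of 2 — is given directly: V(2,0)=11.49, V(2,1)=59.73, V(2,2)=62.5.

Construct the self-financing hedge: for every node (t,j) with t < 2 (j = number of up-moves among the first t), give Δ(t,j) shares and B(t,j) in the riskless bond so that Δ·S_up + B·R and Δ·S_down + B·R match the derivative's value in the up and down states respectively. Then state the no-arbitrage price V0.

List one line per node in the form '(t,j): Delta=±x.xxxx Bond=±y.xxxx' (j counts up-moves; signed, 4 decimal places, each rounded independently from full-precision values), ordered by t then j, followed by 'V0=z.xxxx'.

(0,0): Delta=0.1762 Bond=24.6370
(1,0): Delta=2.7534 Bond=-26.6235
(1,1): Delta=0.0801 Bond=39.7791
V0=30.2740

Risk-neutral probability p* = (R−d)/(u−d) = (1.43−0.75)/(1.48−0.75) = 0.9315.
Payoff layer (t=2): V(2,0)=11.4900, V(2,1)=59.7300, V(2,2)=62.5000
Node (1,0) S=24.0000: V=(p*·59.7300+(1−p*)·11.4900)/1.43=39.4587; Δ=(59.7300−11.4900)/(35.5200−18.0000)=2.7534; B=V−Δ·S=-26.6235
Node (1,1) S=47.3600: V=(p*·62.5000+(1−p*)·59.7300)/1.43=43.5736; Δ=(62.5000−59.7300)/(70.0928−35.5200)=0.0801; B=V−Δ·S=39.7791
Node (0,0) S=32.0000: V=(p*·43.5736+(1−p*)·39.4587)/1.43=30.2740; Δ=(43.5736−39.4587)/(47.3600−24.0000)=0.1762; B=V−Δ·S=24.6370
Each (Δ,B) replicates both successor values, so the strategy is self-financing and V0 is arbitrage-free.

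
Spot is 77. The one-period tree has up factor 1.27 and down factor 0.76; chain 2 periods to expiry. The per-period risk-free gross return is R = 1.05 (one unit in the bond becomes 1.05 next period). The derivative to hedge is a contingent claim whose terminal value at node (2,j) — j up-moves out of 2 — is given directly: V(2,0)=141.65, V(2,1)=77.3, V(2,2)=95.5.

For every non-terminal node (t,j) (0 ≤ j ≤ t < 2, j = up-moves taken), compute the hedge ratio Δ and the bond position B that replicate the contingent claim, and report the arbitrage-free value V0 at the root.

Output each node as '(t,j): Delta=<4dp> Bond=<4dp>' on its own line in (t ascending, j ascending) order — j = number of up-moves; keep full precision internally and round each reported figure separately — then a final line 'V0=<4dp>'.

(0,0): Delta=-0.4222 Bond=118.8234
(1,0): Delta=-2.1561 Bond=226.2325
(1,1): Delta=0.3649 Bond=47.7890
V0=86.3121

Since d<R<u, set p* = (R−d)/(u−d) = 0.5686; price each node as the discounted p*-expectation of its children.
At expiry t=2: V(2,0)=141.6500, V(2,1)=77.3000, V(2,2)=95.5000
  t=1,j=0: stock 58.5200 → up 74.3204 (V=77.3000), down 44.4752 (V=141.6500). Price 100.0560; hedge Δ=-2.1561, bond B=226.2325.
  t=1,j=1: stock 97.7900 → up 124.1933 (V=95.5000), down 74.3204 (V=77.3000). Price 83.4753; hedge Δ=0.3649, bond B=47.7890.
  t=0,j=0: stock 77.0000 → up 97.7900 (V=83.4753), down 58.5200 (V=100.0560). Price 86.3121; hedge Δ=-0.4222, bond B=118.8234.
Each (Δ,B) replicates both successor values, so the strategy is self-financing and V0 is arbitrage-free.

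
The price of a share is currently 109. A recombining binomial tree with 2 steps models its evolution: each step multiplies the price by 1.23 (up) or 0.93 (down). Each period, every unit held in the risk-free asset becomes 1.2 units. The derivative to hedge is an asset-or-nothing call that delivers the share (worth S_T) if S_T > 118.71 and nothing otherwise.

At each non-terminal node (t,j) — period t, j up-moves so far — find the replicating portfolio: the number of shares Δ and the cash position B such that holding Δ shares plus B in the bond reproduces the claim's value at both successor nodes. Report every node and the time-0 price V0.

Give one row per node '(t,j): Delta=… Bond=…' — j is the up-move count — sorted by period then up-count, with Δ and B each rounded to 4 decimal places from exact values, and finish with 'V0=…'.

No-arbitrage ⇒ martingale measure with p* = (R−d)/(u−d) = 0.9000.
At expiry t=2: V(2,0)=0.0000, V(2,1)=124.6851, V(2,2)=164.9061
  t=1,j=0: stock 101.3700 → up 124.6851 (V=124.6851), down 94.2741 (V=0.0000). Price 93.5138; hedge Δ=4.1000, bond B=-322.1032.
  t=1,j=1: stock 134.0700 → up 164.9061 (V=164.9061), down 124.6851 (V=124.6851). Price 134.0700; hedge Δ=1.0000, bond B=0.0000.
  t=0,j=0: stock 109.0000 → up 134.0700 (V=134.0700), down 101.3700 (V=93.5138). Price 108.3453; hedge Δ=1.2403, bond B=-26.8419.
Root portfolio cost Δ·109+B reproduces V0=108.3453.

(0,0): Delta=1.2403 Bond=-26.8419
(1,0): Delta=4.1000 Bond=-322.1032
(1,1): Delta=1.0000 Bond=0.0000
V0=108.3453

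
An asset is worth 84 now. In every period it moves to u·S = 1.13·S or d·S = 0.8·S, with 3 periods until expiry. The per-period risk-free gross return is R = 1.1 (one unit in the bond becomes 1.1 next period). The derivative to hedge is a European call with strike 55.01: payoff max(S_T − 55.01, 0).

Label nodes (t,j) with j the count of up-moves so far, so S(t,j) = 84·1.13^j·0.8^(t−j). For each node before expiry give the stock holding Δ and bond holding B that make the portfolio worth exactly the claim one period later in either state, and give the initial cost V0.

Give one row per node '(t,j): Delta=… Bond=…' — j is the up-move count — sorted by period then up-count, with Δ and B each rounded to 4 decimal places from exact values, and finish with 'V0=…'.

(0,0): Delta=0.9970 Bond=-41.0746
(1,0): Delta=0.9553 Bond=-42.3751
(1,1): Delta=1.0000 Bond=-45.4628
(2,0): Delta=0.3235 Bond=-12.6475
(2,1): Delta=1.0000 Bond=-50.0091
(2,2): Delta=1.0000 Bond=-50.0091
V0=42.6769

Under the risk-neutral measure, an up-move has probability p* = (R−d)/(u−d) = 0.9091 and values discount at R = 1.1.
Terminal values V(3,·): V(3,0)=0.0000, V(3,1)=5.7388, V(3,2)=30.7977, V(3,3)=66.1933
  t=2,j=0: stock 53.7600 → up 60.7488 (V=5.7388), down 43.0080 (V=0.0000). Price 4.7428; hedge Δ=0.3235, bond B=-12.6475.
  t=2,j=1: stock 75.9360 → up 85.8077 (V=30.7977), down 60.7488 (V=5.7388). Price 25.9269; hedge Δ=1.0000, bond B=-50.0091.
  t=2,j=2: stock 107.2596 → up 121.2033 (V=66.1933), down 85.8077 (V=30.7977). Price 57.2505; hedge Δ=1.0000, bond B=-50.0091.
  t=1,j=0: stock 67.2000 → up 75.9360 (V=25.9269), down 53.7600 (V=4.7428). Price 21.8192; hedge Δ=0.9553, bond B=-42.3751.
  t=1,j=1: stock 94.9200 → up 107.2596 (V=57.2505), down 75.9360 (V=25.9269). Price 49.4572; hedge Δ=1.0000, bond B=-45.4628.
  t=0,j=0: stock 84.0000 → up 94.9200 (V=49.4572), down 67.2000 (V=21.8192). Price 42.6769; hedge Δ=0.9970, bond B=-41.0746.
Check: Δ(0,0)·S0 + B(0,0) = 42.6769 = V0.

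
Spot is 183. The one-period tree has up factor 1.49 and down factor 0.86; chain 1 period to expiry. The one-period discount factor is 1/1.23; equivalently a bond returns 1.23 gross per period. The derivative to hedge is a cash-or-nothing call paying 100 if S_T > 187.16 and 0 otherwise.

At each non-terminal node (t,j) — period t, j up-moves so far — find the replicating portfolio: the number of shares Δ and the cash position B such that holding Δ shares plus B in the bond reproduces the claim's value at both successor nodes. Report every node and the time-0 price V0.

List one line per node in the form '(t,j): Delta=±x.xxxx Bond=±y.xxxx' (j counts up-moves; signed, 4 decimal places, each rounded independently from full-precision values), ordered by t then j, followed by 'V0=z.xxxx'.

The replicating-portfolio and risk-neutral prices coincide; use p* = (1.23−0.86)/(1.49−0.86) = 0.5873 for the latter.
At expiry t=1: V(1,0)=0.0000, V(1,1)=100.0000
  t=0,j=0: stock 183.0000 → up 272.6700 (V=100.0000), down 157.3800 (V=0.0000). Price 47.7481; hedge Δ=0.8674, bond B=-110.9821.
Self-financing check: at every node Δ·S+B equals the discounted successor values.

(0,0): Delta=0.8674 Bond=-110.9821
V0=47.7481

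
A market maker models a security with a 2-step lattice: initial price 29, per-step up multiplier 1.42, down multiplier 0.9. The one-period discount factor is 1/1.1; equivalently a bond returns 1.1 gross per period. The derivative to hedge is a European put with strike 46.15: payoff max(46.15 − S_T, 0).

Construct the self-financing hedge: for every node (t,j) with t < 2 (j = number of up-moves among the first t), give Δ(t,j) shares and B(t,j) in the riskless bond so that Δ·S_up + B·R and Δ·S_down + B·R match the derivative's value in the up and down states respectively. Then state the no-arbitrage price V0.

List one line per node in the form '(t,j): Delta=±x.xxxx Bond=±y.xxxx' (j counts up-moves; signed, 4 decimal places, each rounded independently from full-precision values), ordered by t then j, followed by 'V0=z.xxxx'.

(0,0): Delta=-0.7142 Bond=31.3596
(1,0): Delta=-1.0000 Bond=41.9545
(1,1): Delta=-0.4244 Bond=22.5611
V0=10.6474

Under the risk-neutral measure, an up-move has probability p* = (R−d)/(u−d) = 0.3846 and values discount at R = 1.1.
Terminal payoffs: V(2,0)=22.6600, V(2,1)=9.0880, V(2,2)=0.0000
  t=1,j=0: stock 26.1000 → up 37.0620 (V=9.0880), down 23.4900 (V=22.6600). Price 15.8545; hedge Δ=-1.0000, bond B=41.9545.
  t=1,j=1: stock 41.1800 → up 58.4756 (V=0.0000), down 37.0620 (V=9.0880). Price 5.0842; hedge Δ=-0.4244, bond B=22.5611.
  t=0,j=0: stock 29.0000 → up 41.1800 (V=5.0842), down 26.1000 (V=15.8545). Price 10.6474; hedge Δ=-0.7142, bond B=31.3596.
Root portfolio cost Δ·29+B reproduces V0=10.6474.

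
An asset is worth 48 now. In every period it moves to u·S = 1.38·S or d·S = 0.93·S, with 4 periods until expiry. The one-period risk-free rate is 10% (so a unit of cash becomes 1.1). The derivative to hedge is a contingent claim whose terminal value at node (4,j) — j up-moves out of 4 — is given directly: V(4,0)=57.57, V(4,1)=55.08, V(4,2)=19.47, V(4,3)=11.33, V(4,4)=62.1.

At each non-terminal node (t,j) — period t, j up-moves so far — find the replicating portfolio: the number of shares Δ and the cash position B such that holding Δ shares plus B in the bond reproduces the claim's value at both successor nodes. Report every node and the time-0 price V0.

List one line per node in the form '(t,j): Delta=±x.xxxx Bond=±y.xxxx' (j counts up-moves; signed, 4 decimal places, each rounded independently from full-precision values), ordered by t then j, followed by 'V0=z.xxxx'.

(0,0): Delta=-0.5446 Bond=52.0391
(1,0): Delta=-0.7762 Bond=67.5833
(1,1): Delta=-0.2875 Bond=40.2119
(2,0): Delta=-0.7300 Bond=72.4244
(2,1): Delta=-0.8275 Bond=77.4995
(2,2): Delta=0.3119 Bond=-10.5586
(3,0): Delta=-0.1433 Bond=57.0145
(3,1): Delta=-1.3813 Bond=116.9764
(3,2): Delta=-0.2128 Bond=32.9933
(3,3): Delta=0.8944 Bond=-85.0861
V0=25.8998

The replicating-portfolio and risk-neutral prices coincide; use p* = (1.1−0.93)/(1.38−0.93) = 0.3778 for the latter.
Terminal values V(4,·): V(4,0)=57.5700, V(4,1)=55.0800, V(4,2)=19.4700, V(4,3)=11.3300, V(4,4)=62.1000
  t=3,j=0: stock 38.6091 → up 53.2806 (V=55.0800), down 35.9065 (V=57.5700). Price 51.4812; hedge Δ=-0.1433, bond B=57.0145.
  t=3,j=1: stock 57.2910 → up 79.0615 (V=19.4700), down 53.2806 (V=55.0800). Price 37.8430; hedge Δ=-1.3813, bond B=116.9764.
  t=3,j=2: stock 85.0124 → up 117.3171 (V=11.3300), down 79.0615 (V=19.4700). Price 14.9044; hedge Δ=-0.2128, bond B=32.9933.
  t=3,j=3: stock 126.1475 → up 174.0835 (V=62.1000), down 117.3171 (V=11.3300). Price 27.7362; hedge Δ=0.8944, bond B=-85.0861.
  t=2,j=0: stock 41.5152 → up 57.2910 (V=37.8430), down 38.6091 (V=51.4812). Price 42.1173; hedge Δ=-0.7300, bond B=72.4244.
  t=2,j=1: stock 61.6032 → up 85.0124 (V=14.9044), down 57.2910 (V=37.8430). Price 26.5249; hedge Δ=-0.8275, bond B=77.4995.
  t=2,j=2: stock 91.4112 → up 126.1475 (V=27.7362), down 85.0124 (V=14.9044). Price 17.9563; hedge Δ=0.3119, bond B=-10.5586.
  t=1,j=0: stock 44.6400 → up 61.6032 (V=26.5249), down 41.5152 (V=42.1173). Price 32.9335; hedge Δ=-0.7762, bond B=67.5833.
  t=1,j=1: stock 66.2400 → up 91.4112 (V=17.9563), down 61.6032 (V=26.5249). Price 21.1708; hedge Δ=-0.2875, bond B=40.2119.
  t=0,j=0: stock 48.0000 → up 66.2400 (V=21.1708), down 44.6400 (V=32.9335). Price 25.8998; hedge Δ=-0.5446, bond B=52.0391.
Self-financing check: at every node Δ·S+B equals the discounted successor values.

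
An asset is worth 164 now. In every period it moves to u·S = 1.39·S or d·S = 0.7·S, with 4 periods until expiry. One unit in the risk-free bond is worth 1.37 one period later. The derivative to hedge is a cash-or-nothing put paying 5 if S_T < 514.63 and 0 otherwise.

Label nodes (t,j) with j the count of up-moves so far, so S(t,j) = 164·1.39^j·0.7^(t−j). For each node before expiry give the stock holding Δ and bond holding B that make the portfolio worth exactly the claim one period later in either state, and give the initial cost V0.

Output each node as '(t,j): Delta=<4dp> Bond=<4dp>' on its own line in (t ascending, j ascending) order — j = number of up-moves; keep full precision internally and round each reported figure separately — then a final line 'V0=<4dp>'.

Under the risk-neutral measure, an up-move has probability p* = (R−d)/(u−d) = 0.9710 and values discount at R = 1.37.
At expiry t=4: V(4,0)=5.0000, V(4,1)=5.0000, V(4,2)=5.0000, V(4,3)=5.0000, V(4,4)=0.0000
  t=3,j=0: stock 56.2520 → up 78.1903 (V=5.0000), down 39.3764 (V=5.0000). Price 3.6496; hedge Δ=0.0000, bond B=3.6496.
  t=3,j=1: stock 111.7004 → up 155.2636 (V=5.0000), down 78.1903 (V=5.0000). Price 3.6496; hedge Δ=0.0000, bond B=3.6496.
  t=3,j=2: stock 221.8051 → up 308.3091 (V=5.0000), down 155.2636 (V=5.0000). Price 3.6496; hedge Δ=0.0000, bond B=3.6496.
  t=3,j=3: stock 440.4415 → up 612.2137 (V=0.0000), down 308.3091 (V=5.0000). Price 0.1058; hedge Δ=-0.0165, bond B=7.3522.
  t=2,j=0: stock 80.3600 → up 111.7004 (V=3.6496), down 56.2520 (V=3.6496). Price 2.6640; hedge Δ=0.0000, bond B=2.6640.
  t=2,j=1: stock 159.5720 → up 221.8051 (V=3.6496), down 111.7004 (V=3.6496). Price 2.6640; hedge Δ=0.0000, bond B=2.6640.
  t=2,j=2: stock 316.8644 → up 440.4415 (V=0.1058), down 221.8051 (V=3.6496). Price 0.1522; hedge Δ=-0.0162, bond B=5.2882.
  t=1,j=0: stock 114.8000 → up 159.5720 (V=2.6640), down 80.3600 (V=2.6640). Price 1.9445; hedge Δ=0.0000, bond B=1.9445.
  t=1,j=1: stock 227.9600 → up 316.8644 (V=0.1522), down 159.5720 (V=2.6640). Price 0.1642; hedge Δ=-0.0160, bond B=3.8045.
  t=0,j=0: stock 164.0000 → up 227.9600 (V=0.1642), down 114.8000 (V=1.9445). Price 0.1575; hedge Δ=-0.0157, bond B=2.7376.
The time-0 hedge costs 0.1575, which is the no-arbitrage price.

(0,0): Delta=-0.0157 Bond=2.7376
(1,0): Delta=0.0000 Bond=1.9445
(1,1): Delta=-0.0160 Bond=3.8045
(2,0): Delta=0.0000 Bond=2.6640
(2,1): Delta=0.0000 Bond=2.6640
(2,2): Delta=-0.0162 Bond=5.2882
(3,0): Delta=0.0000 Bond=3.6496
(3,1): Delta=0.0000 Bond=3.6496
(3,2): Delta=0.0000 Bond=3.6496
(3,3): Delta=-0.0165 Bond=7.3522
V0=0.1575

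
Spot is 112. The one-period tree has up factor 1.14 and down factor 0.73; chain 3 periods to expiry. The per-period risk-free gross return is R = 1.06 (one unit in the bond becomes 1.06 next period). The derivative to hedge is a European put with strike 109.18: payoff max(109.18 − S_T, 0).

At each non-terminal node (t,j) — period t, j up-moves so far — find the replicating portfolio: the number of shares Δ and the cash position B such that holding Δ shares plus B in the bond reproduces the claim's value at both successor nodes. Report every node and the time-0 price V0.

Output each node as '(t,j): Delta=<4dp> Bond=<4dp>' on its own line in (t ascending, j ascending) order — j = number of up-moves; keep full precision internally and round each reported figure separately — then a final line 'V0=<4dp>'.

(0,0): Delta=-0.2874 Bond=36.7067
(1,0): Delta=-1.0000 Bond=97.1698
(1,1): Delta=-0.1768 Bond=24.7853
(2,0): Delta=-1.0000 Bond=103.0000
(2,1): Delta=-1.0000 Bond=103.0000
(2,2): Delta=-0.0490 Bond=7.6718
V0=4.5159

Risk-neutral probability p* = (R−d)/(u−d) = (1.06−0.73)/(1.14−0.73) = 0.8049.
Payoff layer (t=3): V(3,0)=65.6101, V(3,1)=41.1393, V(3,2)=2.9247, V(3,3)=0.0000
Node (2,0) S=59.6848: V=(p*·41.1393+(1−p*)·65.6101)/1.06=43.3152; Δ=(41.1393−65.6101)/(68.0407−43.5699)=-1.0000; B=V−Δ·S=103.0000
Node (2,1) S=93.2064: V=(p*·2.9247+(1−p*)·41.1393)/1.06=9.7936; Δ=(2.9247−41.1393)/(106.2553−68.0407)=-1.0000; B=V−Δ·S=103.0000
Node (2,2) S=145.5552: V=(p*·0.0000+(1−p*)·2.9247)/1.06=0.5384; Δ=(0.0000−2.9247)/(165.9329−106.2553)=-0.0490; B=V−Δ·S=7.6718
Node (1,0) S=81.7600: V=(p*·9.7936+(1−p*)·43.3152)/1.06=15.4098; Δ=(9.7936−43.3152)/(93.2064−59.6848)=-1.0000; B=V−Δ·S=97.1698
Node (1,1) S=127.6800: V=(p*·0.5384+(1−p*)·9.7936)/1.06=2.2116; Δ=(0.5384−9.7936)/(145.5552−93.2064)=-0.1768; B=V−Δ·S=24.7853
Node (0,0) S=112.0000: V=(p*·2.2116+(1−p*)·15.4098)/1.06=4.5159; Δ=(2.2116−15.4098)/(127.6800−81.7600)=-0.2874; B=V−Δ·S=36.7067
Check: Δ(0,0)·S0 + B(0,0) = 4.5159 = V0.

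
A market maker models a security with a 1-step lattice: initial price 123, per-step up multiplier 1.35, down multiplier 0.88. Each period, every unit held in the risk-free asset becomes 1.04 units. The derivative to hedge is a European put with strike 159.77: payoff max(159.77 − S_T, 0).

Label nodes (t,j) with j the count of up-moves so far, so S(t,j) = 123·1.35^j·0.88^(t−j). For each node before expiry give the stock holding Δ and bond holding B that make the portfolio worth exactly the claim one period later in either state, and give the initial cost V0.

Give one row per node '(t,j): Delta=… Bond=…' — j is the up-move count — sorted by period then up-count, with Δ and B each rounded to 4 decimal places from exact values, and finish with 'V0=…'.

(0,0): Delta=-0.8914 Bond=142.3189
V0=32.6806

No-arbitrage ⇒ martingale measure with p* = (R−d)/(u−d) = 0.3404.
At expiry t=1: V(1,0)=51.5300, V(1,1)=0.0000
  t=0,j=0: stock 123.0000 → up 166.0500 (V=0.0000), down 108.2400 (V=51.5300). Price 32.6806; hedge Δ=-0.8914, bond B=142.3189.
Self-financing check: at every node Δ·S+B equals the discounted successor values.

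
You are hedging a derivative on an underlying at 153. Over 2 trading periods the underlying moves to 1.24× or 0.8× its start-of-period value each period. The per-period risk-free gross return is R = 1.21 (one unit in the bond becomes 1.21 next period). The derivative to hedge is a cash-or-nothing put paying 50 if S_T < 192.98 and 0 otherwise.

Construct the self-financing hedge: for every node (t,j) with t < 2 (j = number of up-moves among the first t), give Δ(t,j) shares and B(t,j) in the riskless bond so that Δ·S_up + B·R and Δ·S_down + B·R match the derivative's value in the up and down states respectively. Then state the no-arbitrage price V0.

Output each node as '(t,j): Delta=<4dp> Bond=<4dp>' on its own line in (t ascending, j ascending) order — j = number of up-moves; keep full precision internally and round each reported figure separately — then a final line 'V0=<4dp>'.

Risk-neutral probability p* = (R−d)/(u−d) = (1.21−0.8)/(1.24−0.8) = 0.9318.
Payoff layer (t=2): V(2,0)=50.0000, V(2,1)=50.0000, V(2,2)=0.0000
  t=1,j=0: stock 122.4000 → up 151.7760 (V=50.0000), down 97.9200 (V=50.0000). Price 41.3223; hedge Δ=0.0000, bond B=41.3223.
  t=1,j=1: stock 189.7200 → up 235.2528 (V=0.0000), down 151.7760 (V=50.0000). Price 2.8174; hedge Δ=-0.5990, bond B=116.4538.
  t=0,j=0: stock 153.0000 → up 189.7200 (V=2.8174), down 122.4000 (V=41.3223). Price 4.4982; hedge Δ=-0.5720, bond B=92.0093.
Check: Δ(0,0)·S0 + B(0,0) = 4.4982 = V0.

(0,0): Delta=-0.5720 Bond=92.0093
(1,0): Delta=0.0000 Bond=41.3223
(1,1): Delta=-0.5990 Bond=116.4538
V0=4.4982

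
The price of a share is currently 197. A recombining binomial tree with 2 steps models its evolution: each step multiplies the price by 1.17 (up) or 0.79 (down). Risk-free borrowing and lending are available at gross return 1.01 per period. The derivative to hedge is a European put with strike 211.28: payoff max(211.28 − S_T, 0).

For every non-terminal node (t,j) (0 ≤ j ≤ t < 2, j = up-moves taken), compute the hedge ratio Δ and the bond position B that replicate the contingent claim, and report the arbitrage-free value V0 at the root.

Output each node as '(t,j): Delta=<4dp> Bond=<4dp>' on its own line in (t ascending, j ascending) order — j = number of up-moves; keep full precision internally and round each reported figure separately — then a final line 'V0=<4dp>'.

Risk-neutral probability p* = (R−d)/(u−d) = (1.01−0.79)/(1.17−0.79) = 0.5789.
At expiry t=2: V(2,0)=88.3323, V(2,1)=29.1929, V(2,2)=0.0000
  t=1,j=0: stock 155.6300 → up 182.0871 (V=29.1929), down 122.9477 (V=88.3323). Price 53.5581; hedge Δ=-1.0000, bond B=209.1881.
  t=1,j=1: stock 230.4900 → up 269.6733 (V=0.0000), down 182.0871 (V=29.1929). Price 12.1700; hedge Δ=-0.3333, bond B=88.9935.
  t=0,j=0: stock 197.0000 → up 230.4900 (V=12.1700), down 155.6300 (V=53.5581). Price 29.3036; hedge Δ=-0.5529, bond B=138.2195.
The time-0 hedge costs 29.3036, which is the no-arbitrage price.

(0,0): Delta=-0.5529 Bond=138.2195
(1,0): Delta=-1.0000 Bond=209.1881
(1,1): Delta=-0.3333 Bond=88.9935
V0=29.3036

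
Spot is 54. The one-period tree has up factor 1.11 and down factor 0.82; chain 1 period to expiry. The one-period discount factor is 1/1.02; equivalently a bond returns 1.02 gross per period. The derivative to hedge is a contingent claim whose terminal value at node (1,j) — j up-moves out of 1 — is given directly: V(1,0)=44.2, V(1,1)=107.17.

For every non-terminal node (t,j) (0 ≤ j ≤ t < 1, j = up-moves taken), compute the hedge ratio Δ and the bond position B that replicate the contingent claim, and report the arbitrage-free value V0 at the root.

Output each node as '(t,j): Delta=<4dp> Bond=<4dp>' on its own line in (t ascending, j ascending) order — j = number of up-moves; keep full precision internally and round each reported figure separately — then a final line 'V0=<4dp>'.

(0,0): Delta=4.0211 Bond=-131.2285
V0=85.9094

Risk-neutral probability p* = (R−d)/(u−d) = (1.02−0.82)/(1.11−0.82) = 0.6897.
Terminal values V(1,·): V(1,0)=44.2000, V(1,1)=107.1700
Node (0,0) S=54.0000: V=(p*·107.1700+(1−p*)·44.2000)/1.02=85.9094; Δ=(107.1700−44.2000)/(59.9400−44.2800)=4.0211; B=V−Δ·S=-131.2285
The time-0 hedge costs 85.9094, which is the no-arbitrage price.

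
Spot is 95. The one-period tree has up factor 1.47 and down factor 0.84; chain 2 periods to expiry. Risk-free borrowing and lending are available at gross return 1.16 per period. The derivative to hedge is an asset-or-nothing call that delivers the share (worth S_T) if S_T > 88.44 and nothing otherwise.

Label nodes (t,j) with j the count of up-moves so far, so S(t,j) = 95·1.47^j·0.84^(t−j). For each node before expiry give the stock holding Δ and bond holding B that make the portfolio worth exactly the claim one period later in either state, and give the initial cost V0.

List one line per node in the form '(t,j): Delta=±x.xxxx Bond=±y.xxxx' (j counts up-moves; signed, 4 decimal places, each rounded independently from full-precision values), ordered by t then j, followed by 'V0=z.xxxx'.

No-arbitrage ⇒ martingale measure with p* = (R−d)/(u−d) = 0.5079.
Payoff layer (t=2): V(2,0)=0.0000, V(2,1)=117.3060, V(2,2)=205.2855
Node (1,0) S=79.8000: V=(p*·117.3060+(1−p*)·0.0000)/1.16=51.3655; Δ=(117.3060−0.0000)/(117.3060−67.0320)=2.3333; B=V−Δ·S=-134.8345
Node (1,1) S=139.6500: V=(p*·205.2855+(1−p*)·117.3060)/1.16=139.6500; Δ=(205.2855−117.3060)/(205.2855−117.3060)=1.0000; B=V−Δ·S=0.0000
Node (0,0) S=95.0000: V=(p*·139.6500+(1−p*)·51.3655)/1.16=82.9383; Δ=(139.6500−51.3655)/(139.6500−79.8000)=1.4751; B=V−Δ·S=-57.1958
Self-financing check: at every node Δ·S+B equals the discounted successor values.

(0,0): Delta=1.4751 Bond=-57.1958
(1,0): Delta=2.3333 Bond=-134.8345
(1,1): Delta=1.0000 Bond=0.0000
V0=82.9383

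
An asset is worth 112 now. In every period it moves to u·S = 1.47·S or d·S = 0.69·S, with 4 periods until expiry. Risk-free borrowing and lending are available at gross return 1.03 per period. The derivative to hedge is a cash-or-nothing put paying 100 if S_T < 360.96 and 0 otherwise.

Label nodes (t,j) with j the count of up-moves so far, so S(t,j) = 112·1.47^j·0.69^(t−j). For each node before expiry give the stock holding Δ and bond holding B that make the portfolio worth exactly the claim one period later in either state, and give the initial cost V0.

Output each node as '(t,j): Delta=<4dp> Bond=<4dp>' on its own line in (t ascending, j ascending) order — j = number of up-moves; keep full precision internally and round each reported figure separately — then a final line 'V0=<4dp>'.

Since d<R<u, set p* = (R−d)/(u−d) = 0.4359; price each node as the discounted p*-expectation of its children.
Terminal payoffs: V(4,0)=100.0000, V(4,1)=100.0000, V(4,2)=100.0000, V(4,3)=100.0000, V(4,4)=0.0000
  t=3,j=0: stock 36.7930 → up 54.0857 (V=100.0000), down 25.3872 (V=100.0000). Price 97.0874; hedge Δ=0.0000, bond B=97.0874.
  t=3,j=1: stock 78.3851 → up 115.2261 (V=100.0000), down 54.0857 (V=100.0000). Price 97.0874; hedge Δ=0.0000, bond B=97.0874.
  t=3,j=2: stock 166.9944 → up 245.4817 (V=100.0000), down 115.2261 (V=100.0000). Price 97.0874; hedge Δ=0.0000, bond B=97.0874.
  t=3,j=3: stock 355.7706 → up 522.9827 (V=0.0000), down 245.4817 (V=100.0000). Price 54.7672; hedge Δ=-0.3604, bond B=182.9724.
  t=2,j=0: stock 53.3232 → up 78.3851 (V=97.0874), down 36.7930 (V=97.0874). Price 94.2596; hedge Δ=0.0000, bond B=94.2596.
  t=2,j=1: stock 113.6016 → up 166.9944 (V=97.0874), down 78.3851 (V=97.0874). Price 94.2596; hedge Δ=0.0000, bond B=94.2596.
  t=2,j=2: stock 242.0208 → up 355.7706 (V=54.7672), down 166.9944 (V=97.0874). Price 76.3496; hedge Δ=-0.2242, bond B=130.6062.
  t=1,j=0: stock 77.2800 → up 113.6016 (V=94.2596), down 53.3232 (V=94.2596). Price 91.5142; hedge Δ=0.0000, bond B=91.5142.
  t=1,j=1: stock 164.6400 → up 242.0208 (V=76.3496), down 113.6016 (V=94.2596). Price 83.9347; hedge Δ=-0.1395, bond B=106.8961.
  t=0,j=0: stock 112.0000 → up 164.6400 (V=83.9347), down 77.2800 (V=91.5142). Price 85.6410; hedge Δ=-0.0868, bond B=95.3584.
Root portfolio cost Δ·112+B reproduces V0=85.6410.

(0,0): Delta=-0.0868 Bond=95.3584
(1,0): Delta=0.0000 Bond=91.5142
(1,1): Delta=-0.1395 Bond=106.8961
(2,0): Delta=0.0000 Bond=94.2596
(2,1): Delta=0.0000 Bond=94.2596
(2,2): Delta=-0.2242 Bond=130.6062
(3,0): Delta=0.0000 Bond=97.0874
(3,1): Delta=0.0000 Bond=97.0874
(3,2): Delta=0.0000 Bond=97.0874
(3,3): Delta=-0.3604 Bond=182.9724
V0=85.6410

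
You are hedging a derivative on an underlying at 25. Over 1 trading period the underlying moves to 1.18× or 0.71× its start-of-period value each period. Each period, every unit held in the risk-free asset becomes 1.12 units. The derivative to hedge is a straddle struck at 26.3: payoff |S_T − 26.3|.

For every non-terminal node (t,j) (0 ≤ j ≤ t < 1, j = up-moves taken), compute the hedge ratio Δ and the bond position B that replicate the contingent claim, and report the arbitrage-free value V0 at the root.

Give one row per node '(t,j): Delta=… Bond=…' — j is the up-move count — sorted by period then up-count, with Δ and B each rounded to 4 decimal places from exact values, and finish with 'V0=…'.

No-arbitrage ⇒ martingale measure with p* = (R−d)/(u−d) = 0.8723.
Terminal values V(1,·): V(1,0)=8.5500, V(1,1)=3.2000
Node (0,0) S=25.0000: V=(p*·3.2000+(1−p*)·8.5500)/1.12=3.4669; Δ=(3.2000−8.5500)/(29.5000−17.7500)=-0.4553; B=V−Δ·S=14.8499
Check: Δ(0,0)·S0 + B(0,0) = 3.4669 = V0.

(0,0): Delta=-0.4553 Bond=14.8499
V0=3.4669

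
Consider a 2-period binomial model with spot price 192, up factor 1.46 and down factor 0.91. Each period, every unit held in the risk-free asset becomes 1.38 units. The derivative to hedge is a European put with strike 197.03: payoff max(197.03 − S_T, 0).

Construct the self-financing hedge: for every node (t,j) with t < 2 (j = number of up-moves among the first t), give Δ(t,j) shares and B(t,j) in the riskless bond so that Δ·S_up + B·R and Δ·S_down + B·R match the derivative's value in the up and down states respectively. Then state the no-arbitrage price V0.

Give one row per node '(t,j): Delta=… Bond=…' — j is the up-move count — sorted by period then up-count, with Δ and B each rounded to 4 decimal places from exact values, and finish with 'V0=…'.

The replicating-portfolio and risk-neutral prices coincide; use p* = (1.38−0.91)/(1.46−0.91) = 0.8545 for the latter.
At expiry t=2: V(2,0)=38.0348, V(2,1)=0.0000, V(2,2)=0.0000
Node (1,0) S=174.7200: V=(p*·0.0000+(1−p*)·38.0348)/1.38=4.0089; Δ=(0.0000−38.0348)/(255.0912−158.9952)=-0.3958; B=V−Δ·S=73.1631
Node (1,1) S=280.3200: V=(p*·0.0000+(1−p*)·0.0000)/1.38=0.0000; Δ=(0.0000−0.0000)/(409.2672−255.0912)=0.0000; B=V−Δ·S=0.0000
Node (0,0) S=192.0000: V=(p*·0.0000+(1−p*)·4.0089)/1.38=0.4225; Δ=(0.0000−4.0089)/(280.3200−174.7200)=-0.0380; B=V−Δ·S=7.7115
Each (Δ,B) replicates both successor values, so the strategy is self-financing and V0 is arbitrage-free.

(0,0): Delta=-0.0380 Bond=7.7115
(1,0): Delta=-0.3958 Bond=73.1631
(1,1): Delta=0.0000 Bond=0.0000
V0=0.4225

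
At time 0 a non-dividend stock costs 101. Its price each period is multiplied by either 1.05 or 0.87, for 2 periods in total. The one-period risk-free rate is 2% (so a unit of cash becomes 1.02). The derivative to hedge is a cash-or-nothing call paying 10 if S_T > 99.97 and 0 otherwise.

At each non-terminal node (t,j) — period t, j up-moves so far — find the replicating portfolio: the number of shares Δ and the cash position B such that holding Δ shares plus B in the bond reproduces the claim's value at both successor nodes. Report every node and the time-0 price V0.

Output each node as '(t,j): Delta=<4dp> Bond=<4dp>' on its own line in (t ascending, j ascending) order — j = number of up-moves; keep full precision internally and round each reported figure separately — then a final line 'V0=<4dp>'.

Risk-neutral probability p* = (R−d)/(u−d) = (1.02−0.87)/(1.05−0.87) = 0.8333.
Terminal payoffs: V(2,0)=0.0000, V(2,1)=0.0000, V(2,2)=10.0000
(1,0): S=87.8700. Δ = (V_up−V_dn)/(S_up−S_dn) = (0.0000−0.0000)/(92.2635−76.4469) = 0.0000. V = [p*·0.0000 + (1−p*)·0.0000]/1.02 = 0.0000. B = V − Δ·S = 0.0000.
(1,1): S=106.0500. Δ = (V_up−V_dn)/(S_up−S_dn) = (10.0000−0.0000)/(111.3525−92.2635) = 0.5239. V = [p*·10.0000 + (1−p*)·0.0000]/1.02 = 8.1699. B = V − Δ·S = -47.3856.
(0,0): S=101.0000. Δ = (V_up−V_dn)/(S_up−S_dn) = (8.1699−0.0000)/(106.0500−87.8700) = 0.4494. V = [p*·8.1699 + (1−p*)·0.0000]/1.02 = 6.6748. B = V − Δ·S = -38.7137.
Each (Δ,B) replicates both successor values, so the strategy is self-financing and V0 is arbitrage-free.

(0,0): Delta=0.4494 Bond=-38.7137
(1,0): Delta=0.0000 Bond=0.0000
(1,1): Delta=0.5239 Bond=-47.3856
V0=6.6748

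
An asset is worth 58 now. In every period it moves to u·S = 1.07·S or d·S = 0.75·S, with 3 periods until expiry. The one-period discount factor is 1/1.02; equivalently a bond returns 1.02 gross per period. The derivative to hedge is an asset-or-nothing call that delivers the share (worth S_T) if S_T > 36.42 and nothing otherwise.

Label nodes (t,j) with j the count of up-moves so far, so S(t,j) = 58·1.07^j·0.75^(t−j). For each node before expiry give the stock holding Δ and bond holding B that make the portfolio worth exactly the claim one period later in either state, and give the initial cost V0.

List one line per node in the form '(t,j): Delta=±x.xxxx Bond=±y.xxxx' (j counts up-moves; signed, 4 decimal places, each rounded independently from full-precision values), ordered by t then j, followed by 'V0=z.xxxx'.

(0,0): Delta=1.4635 Bond=-29.0022
(1,0): Delta=2.9596 Bond=-94.6633
(1,1): Delta=1.2693 Bond=-17.5302
(2,0): Delta=0.0000 Bond=0.0000
(2,1): Delta=3.3437 Bond=-114.4374
(2,2): Delta=1.0000 Bond=0.0000
V0=55.8792

Risk-neutral probability p* = (R−d)/(u−d) = (1.02−0.75)/(1.07−0.75) = 0.8437.
Terminal values V(3,·): V(3,0)=0.0000, V(3,1)=0.0000, V(3,2)=49.8032, V(3,3)=71.0525
(2,0): S=32.6250. Δ = (V_up−V_dn)/(S_up−S_dn) = (0.0000−0.0000)/(34.9088−24.4688) = 0.0000. V = [p*·0.0000 + (1−p*)·0.0000]/1.02 = 0.0000. B = V − Δ·S = 0.0000.
(2,1): S=46.5450. Δ = (V_up−V_dn)/(S_up−S_dn) = (49.8032−0.0000)/(49.8032−34.9087) = 3.3437. V = [p*·49.8032 + (1−p*)·0.0000]/1.02 = 41.1975. B = V − Δ·S = -114.4374.
(2,2): S=66.4042. Δ = (V_up−V_dn)/(S_up−S_dn) = (71.0525−49.8032)/(71.0525−49.8032) = 1.0000. V = [p*·71.0525 + (1−p*)·49.8032]/1.02 = 66.4042. B = V − Δ·S = 0.0000.
(1,0): S=43.5000. Δ = (V_up−V_dn)/(S_up−S_dn) = (41.1975−0.0000)/(46.5450−32.6250) = 2.9596. V = [p*·41.1975 + (1−p*)·0.0000]/1.02 = 34.0788. B = V − Δ·S = -94.6633.
(1,1): S=62.0600. Δ = (V_up−V_dn)/(S_up−S_dn) = (66.4042−41.1975)/(66.4042−46.5450) = 1.2693. V = [p*·66.4042 + (1−p*)·41.1975]/1.02 = 61.2408. B = V − Δ·S = -17.5302.
(0,0): S=58.0000. Δ = (V_up−V_dn)/(S_up−S_dn) = (61.2408−34.0788)/(62.0600−43.5000) = 1.4635. V = [p*·61.2408 + (1−p*)·34.0788]/1.02 = 55.8792. B = V − Δ·S = -29.0022.
Self-financing check: at every node Δ·S+B equals the discounted successor values.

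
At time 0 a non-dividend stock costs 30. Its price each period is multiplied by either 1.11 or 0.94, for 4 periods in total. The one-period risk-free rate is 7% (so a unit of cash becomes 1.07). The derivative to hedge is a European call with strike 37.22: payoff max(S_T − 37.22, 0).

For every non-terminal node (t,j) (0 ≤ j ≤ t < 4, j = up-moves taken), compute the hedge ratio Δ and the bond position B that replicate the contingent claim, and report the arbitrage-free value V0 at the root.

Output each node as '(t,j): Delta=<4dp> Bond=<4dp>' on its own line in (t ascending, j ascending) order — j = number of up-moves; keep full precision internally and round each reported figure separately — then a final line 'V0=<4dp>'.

(0,0): Delta=0.5882 Bond=-15.0435
(1,0): Delta=0.1435 Bond=-3.5559
(1,1): Delta=0.7041 Bond=-19.9552
(2,0): Delta=0.0000 Bond=0.0000
(2,1): Delta=0.1809 Bond=-4.9755
(2,2): Delta=0.8404 Bond=-26.3910
(3,0): Delta=0.0000 Bond=0.0000
(3,1): Delta=0.0000 Bond=0.0000
(3,2): Delta=0.2281 Bond=-6.9619
(3,3): Delta=1.0000 Bond=-34.7850
V0=2.6036

Risk-neutral probability p* = (R−d)/(u−d) = (1.07−0.94)/(1.11−0.94) = 0.7647.
Terminal values V(4,·): V(4,0)=0.0000, V(4,1)=0.0000, V(4,2)=0.0000, V(4,3)=1.3472, V(4,4)=8.3221
Node (3,0) S=24.9175: V=(p*·0.0000+(1−p*)·0.0000)/1.07=0.0000; Δ=(0.0000−0.0000)/(27.6584−23.4225)=0.0000; B=V−Δ·S=0.0000
Node (3,1) S=29.4239: V=(p*·0.0000+(1−p*)·0.0000)/1.07=0.0000; Δ=(0.0000−0.0000)/(32.6605−27.6584)=0.0000; B=V−Δ·S=0.0000
Node (3,2) S=34.7452: V=(p*·1.3472+(1−p*)·0.0000)/1.07=0.9628; Δ=(1.3472−0.0000)/(38.5672−32.6605)=0.2281; B=V−Δ·S=-6.9619
Node (3,3) S=41.0289: V=(p*·8.3221+(1−p*)·1.3472)/1.07=6.2439; Δ=(8.3221−1.3472)/(45.5421−38.5672)=1.0000; B=V−Δ·S=-34.7850
Node (2,0) S=26.5080: V=(p*·0.0000+(1−p*)·0.0000)/1.07=0.0000; Δ=(0.0000−0.0000)/(29.4239−24.9175)=0.0000; B=V−Δ·S=0.0000
Node (2,1) S=31.3020: V=(p*·0.9628+(1−p*)·0.0000)/1.07=0.6881; Δ=(0.9628−0.0000)/(34.7452−29.4239)=0.1809; B=V−Δ·S=-4.9755
Node (2,2) S=36.9630: V=(p*·6.2439+(1−p*)·0.9628)/1.07=4.6741; Δ=(6.2439−0.9628)/(41.0289−34.7452)=0.8404; B=V−Δ·S=-26.3910
Node (1,0) S=28.2000: V=(p*·0.6881+(1−p*)·0.0000)/1.07=0.4918; Δ=(0.6881−0.0000)/(31.3020−26.5080)=0.1435; B=V−Δ·S=-3.5559
Node (1,1) S=33.3000: V=(p*·4.6741+(1−p*)·0.6881)/1.07=3.4918; Δ=(4.6741−0.6881)/(36.9630−31.3020)=0.7041; B=V−Δ·S=-19.9552
Node (0,0) S=30.0000: V=(p*·3.4918+(1−p*)·0.4918)/1.07=2.6036; Δ=(3.4918−0.4918)/(33.3000−28.2000)=0.5882; B=V−Δ·S=-15.0435
Each (Δ,B) replicates both successor values, so the strategy is self-financing and V0 is arbitrage-free.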